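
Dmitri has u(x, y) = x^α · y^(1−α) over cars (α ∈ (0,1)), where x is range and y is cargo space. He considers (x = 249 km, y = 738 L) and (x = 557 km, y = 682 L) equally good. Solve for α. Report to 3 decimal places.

Indifference: 249^α · 738^(1−α) = 557^α · 682^(1−α).
Rearrange to (249/557)^α = (682/738)^(1−α) and take logs: α·-0.805112 = (1−α)·-0.078914.
With A = -0.805112 and B = -0.078914: α·A = (1−α)·B, so α = B/(A+B) = -0.078914/-0.884026 ≈ 0.089.

α ≈ 0.089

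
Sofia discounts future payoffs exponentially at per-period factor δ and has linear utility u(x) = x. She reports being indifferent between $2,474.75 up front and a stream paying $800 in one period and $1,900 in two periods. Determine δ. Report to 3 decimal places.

Equating present values: 2474.75 = 800δ + 1900δ².
So 1900δ² + 800δ − 2474.75 = 0.
δ = (−800 + √(800² + 4·1900·2474.75)) / (2·1900) = (−800 + √19448100.00) / 3800 ≈ 0.950.

δ ≈ 0.950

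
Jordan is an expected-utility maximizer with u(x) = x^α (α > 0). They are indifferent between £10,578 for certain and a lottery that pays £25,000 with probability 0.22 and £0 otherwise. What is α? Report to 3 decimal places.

α ≈ 1.760

Since u(0) = 0, the lottery's EU is 0.22·25000^α.
Indifference: 10578^α = 0.22·25000^α, so (10578/25000)^α = 0.22.
α = ln(0.22) / ln(10578/25000) = -1.514128/-0.860099 ≈ 1.760.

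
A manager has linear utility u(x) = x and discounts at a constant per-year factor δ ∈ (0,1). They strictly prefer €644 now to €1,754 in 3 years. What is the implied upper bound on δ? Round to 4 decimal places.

δ < 0.7161

The preference means 644 > δ^3·1754.
So δ^3 < 644/1754 = 0.36716; taking the cube root of both positive sides preserves the inequality.
δ < (644/1754)^(1/3) ≈ 0.7161.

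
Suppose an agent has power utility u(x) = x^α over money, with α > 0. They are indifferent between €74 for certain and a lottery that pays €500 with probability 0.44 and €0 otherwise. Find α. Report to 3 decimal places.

α ≈ 0.430

The lottery's expected utility is 0.44·u(500) + 0.56·u(0) = 0.44·500^α (since u(0) = 0 for α > 0).
Equating: 74^α = 0.44·500^α, i.e. 0.1480^α = 0.44.
Take logs: α = ln 0.44 / ln(74/500) ≈ 0.42971.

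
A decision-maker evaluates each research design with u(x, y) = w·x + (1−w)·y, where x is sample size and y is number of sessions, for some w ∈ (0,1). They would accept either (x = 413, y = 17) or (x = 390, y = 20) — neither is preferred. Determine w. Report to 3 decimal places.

w = 0.115

Equating utilities: w·413 + (1−w)·17 = w·390 + (1−w)·20.
Rearranging, 23·w − 3·(1−w) = 0.
So w/(1−w) = 3/23 = 0.1304, giving w = 3/(23+3) = 0.115.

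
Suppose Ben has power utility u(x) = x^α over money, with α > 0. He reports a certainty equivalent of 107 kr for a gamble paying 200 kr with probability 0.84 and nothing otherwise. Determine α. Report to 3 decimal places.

EU(lottery) = 0.84·200^α + 0.16·0 = 0.84·200^α.
Indifference: 107^α = 0.84·200^α, so (107/200)^α = 0.84.
Taking logs: α·ln(107/200) = ln(0.84), so α = -0.174353 / -0.625489 ≈ 0.279.

α ≈ 0.279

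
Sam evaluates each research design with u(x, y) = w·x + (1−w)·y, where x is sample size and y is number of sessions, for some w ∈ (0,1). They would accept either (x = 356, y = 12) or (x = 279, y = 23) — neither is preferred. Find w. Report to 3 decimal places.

w = 0.125

Equating utilities: w·356 + (1−w)·12 = w·279 + (1−w)·23.
Collecting terms: w·77 = (1−w)·11.
The marginal rate of substitution is 11/77, so w = 11/(77+11) = 0.125.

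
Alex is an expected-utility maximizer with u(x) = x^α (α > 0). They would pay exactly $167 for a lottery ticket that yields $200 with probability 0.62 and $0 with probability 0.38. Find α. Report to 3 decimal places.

Since u(0) = 0, the lottery's EU is 0.62·200^α.
Equating: 167^α = 0.62·200^α, i.e. 0.8350^α = 0.62.
α = ln(0.62) / ln(167/200) = -0.478036/-0.180324 ≈ 2.651.

α ≈ 2.651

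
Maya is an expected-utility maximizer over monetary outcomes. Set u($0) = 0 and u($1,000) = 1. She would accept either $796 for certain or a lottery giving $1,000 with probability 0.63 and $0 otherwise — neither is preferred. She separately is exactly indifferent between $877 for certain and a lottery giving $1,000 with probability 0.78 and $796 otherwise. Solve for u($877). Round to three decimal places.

From the first indifference, u($796) = 0.63·u($1,000) + 0.37·u($0) = 0.63·1 + 0.37·0 = 0.63.
The second indifference gives u($877) = 0.78·u($1,000) + 0.22·u($796) = 0.78·1.00 + 0.22·0.63 = 0.9186.

0.919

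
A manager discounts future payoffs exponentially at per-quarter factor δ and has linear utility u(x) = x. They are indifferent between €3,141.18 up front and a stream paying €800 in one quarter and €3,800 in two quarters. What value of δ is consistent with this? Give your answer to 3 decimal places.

δ ≈ 0.810

Present value of the stream is 800·δ + 3800·δ². Indifference gives 800δ + 3800δ² = 3141.18.
So 3800δ² + 800δ − 3141.18 = 0.
By the quadratic formula (taking the positive root), δ = (−800 + √48385936.00) / 7600 ≈ 0.810.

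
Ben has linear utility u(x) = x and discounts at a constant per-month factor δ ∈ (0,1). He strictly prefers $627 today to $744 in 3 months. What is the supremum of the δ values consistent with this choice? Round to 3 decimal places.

δ < 0.945

Under u(x) = x this choice says 627 > δ^3·744.
Dividing by 744: δ^3 < 0.84274. Both sides are positive, so the cube root keeps the direction.
δ < 0.84274^(1/3) = 0.945.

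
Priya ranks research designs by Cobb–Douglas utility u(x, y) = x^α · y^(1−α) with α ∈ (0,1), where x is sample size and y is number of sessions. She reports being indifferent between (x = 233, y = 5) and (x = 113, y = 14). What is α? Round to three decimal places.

Indifference: 233^α · 5^(1−α) = 113^α · 14^(1−α).
Rearrange to (233/113)^α = (14/5)^(1−α) and take logs: α·0.723651 = (1−α)·1.029619.
So α/(1−α) = (1.029619)/(0.723651) = 1.422812, and α = 1.422812/2.422812 ≈ 0.587.

α ≈ 0.587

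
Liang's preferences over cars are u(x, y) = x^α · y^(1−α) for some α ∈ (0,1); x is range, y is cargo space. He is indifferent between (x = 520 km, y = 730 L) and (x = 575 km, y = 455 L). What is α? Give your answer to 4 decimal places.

α ≈ 0.8246

Set the two utilities equal: 520^α·730^(1−α) = 575^α·455^(1−α).
Rearrange to (520/575)^α = (455/730)^(1−α) and take logs: α·-0.1005412 = (1−α)·-0.4727471.
So α/(1−α) = (-0.4727471)/(-0.1005412) = 4.7020236, and α = 4.7020236/5.7020236 ≈ 0.8246.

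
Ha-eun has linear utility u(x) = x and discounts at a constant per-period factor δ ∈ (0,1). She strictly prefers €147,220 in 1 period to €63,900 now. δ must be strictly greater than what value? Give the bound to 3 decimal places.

Comparing present values: 63900 < δ·147220.
So δ > 63900/147220 = 0.43404.

δ > 0.434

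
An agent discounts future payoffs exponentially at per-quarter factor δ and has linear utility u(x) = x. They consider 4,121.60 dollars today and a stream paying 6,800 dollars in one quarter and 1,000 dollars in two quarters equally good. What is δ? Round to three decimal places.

Present value of the stream is 6800·δ + 1000·δ². Indifference gives 6800δ + 1000δ² = 4121.60.
So 1000δ² + 6800δ − 4121.60 = 0.
The positive root is δ = [−6800 + √(6800² + 4·1000·4121.60)] / (2·1000) = (−6800 + 7920.000)/2000 ≈ 0.560.

δ ≈ 0.560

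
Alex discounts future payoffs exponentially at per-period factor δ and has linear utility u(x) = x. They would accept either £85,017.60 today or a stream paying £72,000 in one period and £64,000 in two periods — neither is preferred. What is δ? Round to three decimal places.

The stream is worth 72000δ + 64000δ² today, so 72000δ + 64000δ² = 85017.60.
That is, 64000δ² + 72000δ − 85017.60 = 0, a quadratic in δ.
δ = (−72000 + √(72000² + 4·64000·85017.60)) / (2·64000) = (−72000 + √26948505600.00) / 128000 ≈ 0.720.

δ ≈ 0.720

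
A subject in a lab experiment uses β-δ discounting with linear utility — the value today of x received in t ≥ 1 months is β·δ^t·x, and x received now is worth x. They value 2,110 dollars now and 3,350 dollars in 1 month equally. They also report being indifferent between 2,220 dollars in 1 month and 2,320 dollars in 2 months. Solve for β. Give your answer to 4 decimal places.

Both payoffs in the second observation are in the future, so β drops out: δ^1·2220 = δ^2·2320 ⇒ δ = 2220/2320 = 0.95690.
Now use the now-vs-future pair: 2110 = β·δ·3350 gives β = 2110/(0.95690·3350) ≈ 0.6582.

β ≈ 0.6582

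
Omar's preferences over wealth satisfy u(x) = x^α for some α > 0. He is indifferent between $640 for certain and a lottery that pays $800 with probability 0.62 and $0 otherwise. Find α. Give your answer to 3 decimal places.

α ≈ 2.142

Since u(0) = 0, the lottery's EU is 0.62·800^α.
Indifference: 640^α = 0.62·800^α, so (640/800)^α = 0.62.
Taking logs: α·ln(640/800) = ln(0.62), so α = -0.478036 / -0.223144 ≈ 2.142.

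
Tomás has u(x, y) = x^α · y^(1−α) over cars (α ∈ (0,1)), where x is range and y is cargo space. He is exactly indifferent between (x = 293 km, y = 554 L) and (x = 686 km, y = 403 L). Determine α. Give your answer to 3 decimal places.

Set the two utilities equal: 293^α·554^(1−α) = 686^α·403^(1−α).
Taking logs: α·ln 293 + (1−α)·ln 554 = α·ln 686 + (1−α)·ln 403, i.e. α·-0.850705 = (1−α)·-0.318228.
So α/(1−α) = (-0.318228)/(-0.850705) = 0.374076, and α = 0.374076/1.374076 ≈ 0.272.

α ≈ 0.272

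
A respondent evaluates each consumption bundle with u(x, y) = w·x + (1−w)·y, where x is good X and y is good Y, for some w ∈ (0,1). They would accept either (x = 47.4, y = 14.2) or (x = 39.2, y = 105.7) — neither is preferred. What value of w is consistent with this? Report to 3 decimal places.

w = 0.918

Equating utilities: w·47.4 + (1−w)·14.2 = w·39.2 + (1−w)·105.7.
Rearranging, 8.2·w − 91.5·(1−w) = 0.
Hence w = 91.5/(8.2+91.5) = 91.5/99.7 = 0.918.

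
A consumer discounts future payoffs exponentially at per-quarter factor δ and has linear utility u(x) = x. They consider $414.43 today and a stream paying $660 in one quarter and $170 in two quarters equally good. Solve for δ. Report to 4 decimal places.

Equating present values: 414.43 = 660δ + 170δ².
So 170δ² + 660δ − 414.43 = 0.
δ = (−660 + √(660² + 4·170·414.43)) / (2·170) = (−660 + √717412.40) / 340 ≈ 0.5500.

δ ≈ 0.5500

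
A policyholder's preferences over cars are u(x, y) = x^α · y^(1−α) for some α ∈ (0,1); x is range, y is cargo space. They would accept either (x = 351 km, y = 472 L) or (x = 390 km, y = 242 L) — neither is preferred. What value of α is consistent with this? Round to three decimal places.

α ≈ 0.864

Set the two utilities equal: 351^α·472^(1−α) = 390^α·242^(1−α).
Taking logs: α·ln 351 + (1−α)·ln 472 = α·ln 390 + (1−α)·ln 242, i.e. α·-0.105361 = (1−α)·-0.668041.
So α/(1−α) = (-0.668041)/(-0.105361) = 6.340496, and α = 6.340496/7.340496 ≈ 0.864.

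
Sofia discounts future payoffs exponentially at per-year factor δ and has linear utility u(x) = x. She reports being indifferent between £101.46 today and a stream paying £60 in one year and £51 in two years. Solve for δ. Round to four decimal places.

δ ≈ 0.9400

Present value of the stream is 60·δ + 51·δ². Indifference gives 60δ + 51δ² = 101.46.
That is, 51δ² + 60δ − 101.46 = 0, a quadratic in δ.
δ = (−60 + √(60² + 4·51·101.46)) / (2·51) = (−60 + √24297.84) / 102 ≈ 0.9400.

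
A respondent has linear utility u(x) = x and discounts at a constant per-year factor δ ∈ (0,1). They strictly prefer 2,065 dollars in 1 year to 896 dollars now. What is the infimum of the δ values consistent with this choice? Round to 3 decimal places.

Under u(x) = x this choice says 896 < δ·2065.
Dividing through by 2065 gives δ > 0.43390.

δ > 0.434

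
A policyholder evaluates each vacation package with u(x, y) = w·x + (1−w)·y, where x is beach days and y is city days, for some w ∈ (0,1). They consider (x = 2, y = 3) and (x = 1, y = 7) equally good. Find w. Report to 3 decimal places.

w = 0.800

Indifference: w·2 + (1−w)·3 = w·1 + (1−w)·7.
Collecting terms: w·1 = (1−w)·4.
The marginal rate of substitution is 4/1, so w = 4/(1+4) = 0.800.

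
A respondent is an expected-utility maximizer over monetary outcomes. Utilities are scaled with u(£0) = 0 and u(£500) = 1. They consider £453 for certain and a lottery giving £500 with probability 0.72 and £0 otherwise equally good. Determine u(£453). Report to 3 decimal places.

0.720

By the standard-gamble method, u(£453) is just the indifference probability on the best outcome: 0.72.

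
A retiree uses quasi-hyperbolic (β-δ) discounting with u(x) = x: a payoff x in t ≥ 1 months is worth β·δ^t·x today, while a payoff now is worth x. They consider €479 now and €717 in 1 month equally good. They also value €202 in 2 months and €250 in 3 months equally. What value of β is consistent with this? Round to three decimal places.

β ≈ 0.827

From the later pair, β·δ^2·202 = β·δ^3·250; dividing through, δ = 202/250 = 0.80800.
Substituting δ into 479 = β·δ·717: β = 479/(579.336) ≈ 0.827.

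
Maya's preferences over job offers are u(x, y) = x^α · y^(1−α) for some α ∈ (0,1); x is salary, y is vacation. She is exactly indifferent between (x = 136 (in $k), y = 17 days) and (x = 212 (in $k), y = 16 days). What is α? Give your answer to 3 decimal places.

Indifference: 136^α · 17^(1−α) = 212^α · 16^(1−α).
Rearrange to (136/212)^α = (16/17)^(1−α) and take logs: α·-0.443931 = (1−α)·-0.060625.
Thus α·(-0.504556) = -0.060625, so α = -0.060625/-0.504556 ≈ 0.120.

α ≈ 0.120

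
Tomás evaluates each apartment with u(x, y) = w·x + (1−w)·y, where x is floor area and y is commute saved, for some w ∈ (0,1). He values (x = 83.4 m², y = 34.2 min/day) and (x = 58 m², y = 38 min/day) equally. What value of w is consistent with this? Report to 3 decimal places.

w = 0.130

u(83.4,34.2) = u(58,38) means w·83.4 + (1−w)·34.2 = w·58 + (1−w)·38.
Collecting terms: w·25.4 = (1−w)·3.8.
Hence w = 3.8/(25.4+3.8) = 3.8/29.2 = 0.130.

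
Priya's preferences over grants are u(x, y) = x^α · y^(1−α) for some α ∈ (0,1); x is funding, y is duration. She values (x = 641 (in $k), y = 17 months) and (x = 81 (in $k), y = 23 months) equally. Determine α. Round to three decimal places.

α ≈ 0.127

The Cobb–Douglas utilities coincide, so 641^α·17^(1−α) = 81^α·23^(1−α).
Rearrange to (641/81)^α = (23/17)^(1−α) and take logs: α·2.068580 = (1−α)·0.302281.
So α/(1−α) = (0.302281)/(2.068580) = 0.146130, and α = 0.146130/1.146130 ≈ 0.127.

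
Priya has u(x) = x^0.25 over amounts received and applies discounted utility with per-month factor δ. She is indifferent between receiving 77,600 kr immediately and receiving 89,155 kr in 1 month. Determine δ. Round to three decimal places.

Indifference means u(77600) = δ · u(89155), so δ = u(77600)/u(89155).
Since u(x) = x^0.25, δ = (77600/89155)^0.25 = 0.87039^0.25 = 0.96589.

δ ≈ 0.966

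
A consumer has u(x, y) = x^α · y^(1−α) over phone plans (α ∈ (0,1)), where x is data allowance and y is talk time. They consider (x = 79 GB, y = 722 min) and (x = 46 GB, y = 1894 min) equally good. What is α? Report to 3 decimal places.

α ≈ 0.641

Indifference: 79^α · 722^(1−α) = 46^α · 1894^(1−α).
(79/46)^α = (1894/722)^(1−α); take logs: α·ln(79/46) = (1−α)·ln(1894/722), i.e. α·0.540806 = (1−α)·0.964421.
Thus α·(1.505227) = 0.964421, so α = 0.964421/1.505227 ≈ 0.641.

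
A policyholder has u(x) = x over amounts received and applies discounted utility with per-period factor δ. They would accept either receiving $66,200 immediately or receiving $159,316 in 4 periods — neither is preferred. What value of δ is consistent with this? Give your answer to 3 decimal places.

δ ≈ 0.803

Indifference means u(66200) = δ^4 · u(159316), so δ^4 = u(66200)/u(159316).
With u(x) = x: δ^4 = 66200/159316 = 0.41553.
Taking the 4th root: δ = 0.41553^(1/4) ≈ 0.803.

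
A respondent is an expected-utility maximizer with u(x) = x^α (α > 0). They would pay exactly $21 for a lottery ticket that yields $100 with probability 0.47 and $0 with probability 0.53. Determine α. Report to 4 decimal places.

α ≈ 0.4838

Since u(0) = 0, the lottery's EU is 0.47·100^α.
Setting u(21) equal to that: 21^α = 0.47·100^α ⇒ (21/100)^α = 0.47.
α = ln(0.47) / ln(21/100) = -0.7550226/-1.5606477 ≈ 0.4838.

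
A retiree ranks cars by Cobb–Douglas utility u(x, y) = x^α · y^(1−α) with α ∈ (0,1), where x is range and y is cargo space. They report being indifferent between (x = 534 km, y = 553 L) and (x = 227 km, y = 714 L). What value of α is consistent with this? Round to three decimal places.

α ≈ 0.230

Indifference: 534^α · 553^(1−α) = 227^α · 714^(1−α).
(534/227)^α = (714/553)^(1−α); take logs: α·ln(534/227) = (1−α)·ln(714/553), i.e. α·0.855446 = (1−α)·0.255525.
With A = 0.855446 and B = 0.255525: α·A = (1−α)·B, so α = B/(A+B) = 0.255525/1.110971 ≈ 0.230.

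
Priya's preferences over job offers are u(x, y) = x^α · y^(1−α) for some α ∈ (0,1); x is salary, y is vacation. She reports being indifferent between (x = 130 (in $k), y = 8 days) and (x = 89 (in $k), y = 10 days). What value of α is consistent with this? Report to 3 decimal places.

α ≈ 0.371

Set the two utilities equal: 130^α·8^(1−α) = 89^α·10^(1−α).
Rearrange to (130/89)^α = (10/8)^(1−α) and take logs: α·0.378898 = (1−α)·0.223144.
With A = 0.378898 and B = 0.223144: α·A = (1−α)·B, so α = B/(A+B) = 0.223144/0.602042 ≈ 0.371.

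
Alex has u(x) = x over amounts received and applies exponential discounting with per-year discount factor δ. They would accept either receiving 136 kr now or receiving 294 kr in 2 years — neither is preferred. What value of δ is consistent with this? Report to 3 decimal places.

δ ≈ 0.680

The payoff in 2 years is discounted by δ^2, so u(136) = δ^2·u(294) and δ^2 = u(136)/u(294).
With u(x) = x: δ^2 = 136/294 = 0.46259.
Hence δ = (0.46259)^(1/2) = 0.68014.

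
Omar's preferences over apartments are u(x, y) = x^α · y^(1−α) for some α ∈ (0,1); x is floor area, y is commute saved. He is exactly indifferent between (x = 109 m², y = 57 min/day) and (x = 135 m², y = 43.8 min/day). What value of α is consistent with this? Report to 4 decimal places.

α ≈ 0.5518

The Cobb–Douglas utilities coincide, so 109^α·57^(1−α) = 135^α·43.8^(1−α).
Taking logs: α·ln 109 + (1−α)·ln 57 = α·ln 135 + (1−α)·ln 43.8, i.e. α·-0.2139269 = (1−α)·-0.2634175.
So α/(1−α) = (-0.2634175)/(-0.2139269) = 1.2313435, and α = 1.2313435/2.2313435 ≈ 0.5518.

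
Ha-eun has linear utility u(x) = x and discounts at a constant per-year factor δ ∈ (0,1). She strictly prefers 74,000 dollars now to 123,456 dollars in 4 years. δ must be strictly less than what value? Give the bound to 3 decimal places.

Under u(x) = x this choice says 74000 > δ^4·123456.
Dividing by 123456: δ^4 < 0.59940. Both sides are positive, so the 4th root keeps the direction.
δ < (74000/123456)^(1/4) ≈ 0.880.

δ < 0.880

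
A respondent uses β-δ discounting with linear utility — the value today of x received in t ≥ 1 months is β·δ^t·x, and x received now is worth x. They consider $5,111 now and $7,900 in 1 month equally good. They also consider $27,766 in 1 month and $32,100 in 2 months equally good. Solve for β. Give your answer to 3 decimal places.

From the later pair, β·δ^1·27766 = β·δ^2·32100; dividing through, δ = 27766/32100 = 0.86498.
Now use the now-vs-future pair: 5111 = β·δ·7900 gives β = 5111/(0.86498·7900) ≈ 0.748.

β ≈ 0.748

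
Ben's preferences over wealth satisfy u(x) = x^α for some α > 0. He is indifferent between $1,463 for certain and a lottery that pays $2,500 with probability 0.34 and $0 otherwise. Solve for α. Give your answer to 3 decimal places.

α ≈ 2.013

Since u(0) = 0, the lottery's EU is 0.34·2500^α.
Indifference: 1463^α = 0.34·2500^α, so (1463/2500)^α = 0.34.
α = ln(0.34) / ln(1463/2500) = -1.078810/-0.535802 ≈ 2.013.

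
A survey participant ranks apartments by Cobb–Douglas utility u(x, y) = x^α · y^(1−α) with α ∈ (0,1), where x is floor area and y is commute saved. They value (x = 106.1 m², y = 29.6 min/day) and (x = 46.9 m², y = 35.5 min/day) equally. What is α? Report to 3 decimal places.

α ≈ 0.182

The Cobb–Douglas utilities coincide, so 106.1^α·29.6^(1−α) = 46.9^α·35.5^(1−α).
Taking logs: α·ln 106.1 + (1−α)·ln 29.6 = α·ln 46.9 + (1−α)·ln 35.5, i.e. α·0.816364 = (1−α)·0.181758.
So α/(1−α) = (0.181758)/(0.816364) = 0.222643, and α = 0.222643/1.222643 ≈ 0.182.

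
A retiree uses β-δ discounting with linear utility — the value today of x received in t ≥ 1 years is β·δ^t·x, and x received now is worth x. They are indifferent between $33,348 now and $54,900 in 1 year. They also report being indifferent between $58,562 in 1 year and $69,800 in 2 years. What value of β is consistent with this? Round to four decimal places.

The second indifference involves only future payoffs, so β cancels: β·δ^1·58562 = β·δ^2·69800, giving δ = 58562/69800 = 0.83900.
Now use the now-vs-future pair: 33348 = β·δ·54900 gives β = 33348/(0.83900·54900) ≈ 0.7240.

β ≈ 0.7240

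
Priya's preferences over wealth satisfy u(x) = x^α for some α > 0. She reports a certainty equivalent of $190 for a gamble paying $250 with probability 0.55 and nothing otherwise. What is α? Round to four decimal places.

EU(lottery) = 0.55·250^α + 0.45·0 = 0.55·250^α.
Setting u(190) equal to that: 190^α = 0.55·250^α ⇒ (190/250)^α = 0.55.
Take logs: α = ln 0.55 / ln(190/250) ≈ 2.178414.

α ≈ 2.1784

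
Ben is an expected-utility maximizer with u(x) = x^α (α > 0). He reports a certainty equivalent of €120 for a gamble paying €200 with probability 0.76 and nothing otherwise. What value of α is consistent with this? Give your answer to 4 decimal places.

α ≈ 0.5372

The lottery's expected utility is 0.76·u(200) + 0.24·u(0) = 0.76·200^α (since u(0) = 0 for α > 0).
Setting u(120) equal to that: 120^α = 0.76·200^α ⇒ (120/200)^α = 0.76.
α = ln(0.76) / ln(120/200) = -0.2744368/-0.5108256 ≈ 0.5372.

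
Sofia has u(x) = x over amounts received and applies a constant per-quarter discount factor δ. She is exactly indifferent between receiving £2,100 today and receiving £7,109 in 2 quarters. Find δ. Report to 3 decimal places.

δ ≈ 0.544

Indifference means u(2100) = δ^2 · u(7109), so δ^2 = u(2100)/u(7109).
With u(x) = x: δ^2 = 2100/7109 = 0.29540.
So δ = 0.29540^(1/2) ≈ 0.544.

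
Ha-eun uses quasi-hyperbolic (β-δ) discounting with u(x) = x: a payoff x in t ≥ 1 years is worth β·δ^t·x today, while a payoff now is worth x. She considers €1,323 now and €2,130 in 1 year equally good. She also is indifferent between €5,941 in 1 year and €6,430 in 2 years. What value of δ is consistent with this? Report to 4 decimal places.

Both payoffs in the second observation are in the future, so β drops out: δ^1·5941 = δ^2·6430 ⇒ δ = 5941/6430 = 0.92395.

δ ≈ 0.9240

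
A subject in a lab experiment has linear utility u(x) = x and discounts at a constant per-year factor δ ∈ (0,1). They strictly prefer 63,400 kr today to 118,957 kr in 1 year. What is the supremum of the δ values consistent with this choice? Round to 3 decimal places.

δ < 0.533

Comparing present values: 63400 > δ·118957.
Dividing through by 118957 gives δ < 0.53297.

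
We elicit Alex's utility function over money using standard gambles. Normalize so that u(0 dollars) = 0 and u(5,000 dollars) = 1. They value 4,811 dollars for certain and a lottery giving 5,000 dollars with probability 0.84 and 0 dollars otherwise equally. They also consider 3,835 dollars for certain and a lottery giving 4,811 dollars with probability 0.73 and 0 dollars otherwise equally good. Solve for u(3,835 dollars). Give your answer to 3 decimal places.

From the first indifference, u(4,811 dollars) = 0.84·u(5,000 dollars) + 0.16·u(0 dollars) = 0.84·1 + 0.16·0 = 0.84.
The second indifference gives u(3,835 dollars) = 0.73·u(4,811 dollars) + 0.27·u(0 dollars) = 0.73·0.84 + 0.27·0.00 = 0.6132.

0.613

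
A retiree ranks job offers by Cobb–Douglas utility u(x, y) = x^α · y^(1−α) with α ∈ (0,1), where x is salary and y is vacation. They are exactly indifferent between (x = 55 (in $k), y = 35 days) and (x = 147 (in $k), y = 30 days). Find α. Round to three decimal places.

Set the two utilities equal: 55^α·35^(1−α) = 147^α·30^(1−α).
(55/147)^α = (30/35)^(1−α); take logs: α·ln(55/147) = (1−α)·ln(30/35), i.e. α·-0.983099 = (1−α)·-0.154151.
Thus α·(-1.137250) = -0.154151, so α = -0.154151/-1.137250 ≈ 0.136.

α ≈ 0.136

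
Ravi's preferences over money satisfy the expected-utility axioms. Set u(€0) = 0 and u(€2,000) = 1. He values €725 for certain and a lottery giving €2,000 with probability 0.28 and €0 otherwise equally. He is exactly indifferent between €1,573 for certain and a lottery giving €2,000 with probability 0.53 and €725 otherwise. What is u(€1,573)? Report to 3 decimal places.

First, u(€725) = 0.28·u(€2,000) + 0.72·u(€0) = 0.28.
Chaining: u(€1,573) = 0.53·1.00 + 0.47·0.28 = 0.6616.

0.662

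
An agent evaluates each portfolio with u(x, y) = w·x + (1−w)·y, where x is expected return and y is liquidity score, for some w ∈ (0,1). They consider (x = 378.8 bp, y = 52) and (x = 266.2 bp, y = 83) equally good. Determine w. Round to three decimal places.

w = 0.216

u(378.8,52) = u(266.2,83) means w·378.8 + (1−w)·52 = w·266.2 + (1−w)·83.
Rearranging, 112.6·w − 31·(1−w) = 0.
Hence w = 31/(112.6+31) = 31/143.6 = 0.216.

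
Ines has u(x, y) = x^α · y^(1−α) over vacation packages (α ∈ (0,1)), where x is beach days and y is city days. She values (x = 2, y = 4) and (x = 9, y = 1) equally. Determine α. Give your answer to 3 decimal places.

α ≈ 0.480

The Cobb–Douglas utilities coincide, so 2^α·4^(1−α) = 9^α·1^(1−α).
Taking logs: α·ln 2 + (1−α)·ln 4 = α·ln 9 + (1−α)·ln 1, i.e. α·-1.504077 = (1−α)·-1.386294.
With A = -1.504077 and B = -1.386294: α·A = (1−α)·B, so α = B/(A+B) = -1.386294/-2.890371 ≈ 0.480.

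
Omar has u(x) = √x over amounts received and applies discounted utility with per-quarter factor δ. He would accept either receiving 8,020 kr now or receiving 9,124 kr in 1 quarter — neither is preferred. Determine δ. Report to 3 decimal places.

Indifference means u(8020) = δ · u(9124), so δ = u(8020)/u(9124).
With u(x) = √x: δ = √8020/√9124 = √(8020/9124) = 0.93755.

δ ≈ 0.938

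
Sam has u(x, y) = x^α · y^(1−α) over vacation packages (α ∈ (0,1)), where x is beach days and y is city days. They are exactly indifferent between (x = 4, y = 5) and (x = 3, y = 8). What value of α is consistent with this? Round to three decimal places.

α ≈ 0.620

Set the two utilities equal: 4^α·5^(1−α) = 3^α·8^(1−α).
Rearrange to (4/3)^α = (8/5)^(1−α) and take logs: α·0.287682 = (1−α)·0.470004.
Thus α·(0.757686) = 0.470004, so α = 0.470004/0.757686 ≈ 0.620.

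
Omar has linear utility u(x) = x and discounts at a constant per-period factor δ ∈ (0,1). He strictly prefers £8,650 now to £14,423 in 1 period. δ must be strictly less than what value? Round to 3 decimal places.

δ < 0.600

Comparing present values: 8650 > δ·14423.
So δ < 8650/14423 = 0.59974.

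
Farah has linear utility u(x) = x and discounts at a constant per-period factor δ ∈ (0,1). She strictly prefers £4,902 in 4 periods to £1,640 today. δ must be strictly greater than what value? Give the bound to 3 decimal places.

δ > 0.761

The preference means 1640 < δ^4·4902.
Dividing by 4902: δ^4 > 0.33456. Both sides are positive, so the 4th root keeps the direction.
δ > 0.33456^(1/4) = 0.761.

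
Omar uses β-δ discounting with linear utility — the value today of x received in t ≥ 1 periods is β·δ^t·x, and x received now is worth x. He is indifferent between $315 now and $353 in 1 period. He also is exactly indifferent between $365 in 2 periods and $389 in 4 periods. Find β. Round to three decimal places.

Both payoffs in the second observation are in the future, so β drops out: δ^2·365 = δ^4·389 ⇒ δ^2 = 365/389 = 0.93830, so δ = 0.96866.
Now use the now-vs-future pair: 315 = β·δ·353 gives β = 315/(0.96866·353) ≈ 0.921.

β ≈ 0.921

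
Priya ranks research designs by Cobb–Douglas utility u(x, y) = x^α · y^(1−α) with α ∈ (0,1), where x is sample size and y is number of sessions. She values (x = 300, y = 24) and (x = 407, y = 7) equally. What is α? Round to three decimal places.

The Cobb–Douglas utilities coincide, so 300^α·24^(1−α) = 407^α·7^(1−α).
(300/407)^α = (7/24)^(1−α); take logs: α·ln(300/407) = (1−α)·ln(7/24), i.e. α·-0.305031 = (1−α)·-1.232144.
With A = -0.305031 and B = -1.232144: α·A = (1−α)·B, so α = B/(A+B) = -1.232144/-1.537175 ≈ 0.802.

α ≈ 0.802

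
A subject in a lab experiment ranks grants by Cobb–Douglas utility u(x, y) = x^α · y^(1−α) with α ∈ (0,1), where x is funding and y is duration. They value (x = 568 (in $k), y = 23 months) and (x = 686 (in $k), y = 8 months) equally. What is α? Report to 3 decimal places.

The Cobb–Douglas utilities coincide, so 568^α·23^(1−α) = 686^α·8^(1−α).
Rearrange to (568/686)^α = (8/23)^(1−α) and take logs: α·-0.188756 = (1−α)·-1.056053.
So α/(1−α) = (-1.056053)/(-0.188756) = 5.594805, and α = 5.594805/6.594805 ≈ 0.848.

α ≈ 0.848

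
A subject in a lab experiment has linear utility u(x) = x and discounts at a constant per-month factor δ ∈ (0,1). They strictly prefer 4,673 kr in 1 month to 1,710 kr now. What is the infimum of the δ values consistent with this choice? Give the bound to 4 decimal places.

δ > 0.3659

Under u(x) = x this choice says 1710 < δ·4673.
So δ > 1710/4673 = 0.36593.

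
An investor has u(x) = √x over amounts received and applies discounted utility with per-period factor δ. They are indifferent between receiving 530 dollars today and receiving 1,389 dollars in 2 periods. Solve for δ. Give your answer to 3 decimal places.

δ ≈ 0.786

Indifference means u(530) = δ^2 · u(1389), so δ^2 = u(530)/u(1389).
Since u(x) = √x, δ^2 = √(530/1389) = 0.61771.
So δ = 0.61771^(1/2) ≈ 0.786.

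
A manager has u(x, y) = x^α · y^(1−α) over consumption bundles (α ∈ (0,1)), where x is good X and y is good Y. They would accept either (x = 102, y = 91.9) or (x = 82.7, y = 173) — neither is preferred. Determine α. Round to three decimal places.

α ≈ 0.751

Indifference: 102^α · 91.9^(1−α) = 82.7^α · 173^(1−α).
(102/82.7)^α = (173/91.9)^(1−α); take logs: α·ln(102/82.7) = (1−α)·ln(173/91.9), i.e. α·0.209753 = (1−α)·0.632591.
With A = 0.209753 and B = 0.632591: α·A = (1−α)·B, so α = B/(A+B) = 0.632591/0.842344 ≈ 0.751.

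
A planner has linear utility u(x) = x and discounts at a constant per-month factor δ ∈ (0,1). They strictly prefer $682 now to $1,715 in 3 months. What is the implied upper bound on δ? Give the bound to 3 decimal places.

Comparing present values: 682 > δ^3·1715.
Dividing by 1715: δ^3 < 0.39767. Both sides are positive, so the cube root keeps the direction.
δ < 0.39767^(1/3) = 0.735.

δ < 0.735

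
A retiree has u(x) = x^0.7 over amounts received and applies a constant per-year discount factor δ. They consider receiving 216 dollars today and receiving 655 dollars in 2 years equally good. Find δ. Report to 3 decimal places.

δ ≈ 0.678

Indifference means u(216) = δ^2 · u(655), so δ^2 = u(216)/u(655).
Since u(x) = x^0.7, δ^2 = (216/655)^0.7 = 0.32977^0.7 = 0.45999.
Taking the square root: δ = 0.45999^(1/2) ≈ 0.678.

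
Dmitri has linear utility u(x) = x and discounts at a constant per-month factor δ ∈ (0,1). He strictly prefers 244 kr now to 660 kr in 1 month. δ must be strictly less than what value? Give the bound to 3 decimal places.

δ < 0.370

Comparing present values: 244 > δ·660.
So δ < 244/660 = 0.36970.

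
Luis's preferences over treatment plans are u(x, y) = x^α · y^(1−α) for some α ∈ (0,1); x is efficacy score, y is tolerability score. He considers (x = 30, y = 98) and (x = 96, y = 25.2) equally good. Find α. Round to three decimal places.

Indifference: 30^α · 98^(1−α) = 96^α · 25.2^(1−α).
Taking logs: α·ln 30 + (1−α)·ln 98 = α·ln 96 + (1−α)·ln 25.2, i.e. α·-1.163151 = (1−α)·-1.358123.
With A = -1.163151 and B = -1.358123: α·A = (1−α)·B, so α = B/(A+B) = -1.358123/-2.521274 ≈ 0.539.

α ≈ 0.539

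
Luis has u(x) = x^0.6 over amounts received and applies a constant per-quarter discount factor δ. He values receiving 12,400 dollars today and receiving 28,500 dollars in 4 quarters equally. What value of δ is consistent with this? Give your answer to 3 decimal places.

Equating discounted utilities: u(12400) = δ^4·u(28500) ⇒ δ^4 = u(12400)/u(28500).
Since u(x) = x^0.6, δ^4 = (12400/28500)^0.6 = 0.43509^0.6 = 0.60694.
Taking the 4th root: δ = 0.60694^(1/4) ≈ 0.883.

δ ≈ 0.883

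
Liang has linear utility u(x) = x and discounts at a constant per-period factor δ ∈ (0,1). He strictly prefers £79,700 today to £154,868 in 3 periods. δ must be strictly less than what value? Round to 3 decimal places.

δ < 0.801

Comparing present values: 79700 > δ^3·154868.
Dividing by 154868: δ^3 < 0.51463. Both sides are positive, so the cube root keeps the direction.
δ < (79700/154868)^(1/3) ≈ 0.801.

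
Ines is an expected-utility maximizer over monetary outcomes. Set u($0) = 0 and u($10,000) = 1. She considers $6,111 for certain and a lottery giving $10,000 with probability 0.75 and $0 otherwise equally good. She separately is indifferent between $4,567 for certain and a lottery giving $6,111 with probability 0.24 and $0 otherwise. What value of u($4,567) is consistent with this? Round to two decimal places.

The first gamble pins u($6,111): it must equal 0.75·1 + 0.25·0 = 0.75.
The second indifference gives u($4,567) = 0.24·u($6,111) + 0.76·u($0) = 0.24·0.75 + 0.76·0.00 = 0.1800.

0.18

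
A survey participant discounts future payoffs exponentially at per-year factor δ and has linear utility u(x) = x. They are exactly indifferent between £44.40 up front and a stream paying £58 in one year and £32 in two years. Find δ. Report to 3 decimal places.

The stream is worth 58δ + 32δ² today, so 58δ + 32δ² = 44.40.
Rearranged: 32δ² + 58δ − 44.40 = 0.
By the quadratic formula (taking the positive root), δ = (−58 + √9047.20) / 64 ≈ 0.580.

δ ≈ 0.580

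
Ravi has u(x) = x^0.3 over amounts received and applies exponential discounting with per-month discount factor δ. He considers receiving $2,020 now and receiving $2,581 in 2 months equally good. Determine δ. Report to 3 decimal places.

δ ≈ 0.964

Equating discounted utilities: u(2020) = δ^2·u(2581) ⇒ δ^2 = u(2020)/u(2581).
Since u(x) = x^0.3, δ^2 = (2020/2581)^0.3 = 0.78264^0.3 = 0.92911.
So δ = 0.92911^(1/2) ≈ 0.964.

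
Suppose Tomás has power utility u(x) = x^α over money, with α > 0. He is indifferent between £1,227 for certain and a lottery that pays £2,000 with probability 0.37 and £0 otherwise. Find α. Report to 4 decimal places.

α ≈ 2.0350

EU(lottery) = 0.37·2000^α + 0.63·0 = 0.37·2000^α.
Setting u(1227) equal to that: 1227^α = 0.37·2000^α ⇒ (1227/2000)^α = 0.37.
α = ln(0.37) / ln(1227/2000) = -0.9942523/-0.4885750 ≈ 2.0350.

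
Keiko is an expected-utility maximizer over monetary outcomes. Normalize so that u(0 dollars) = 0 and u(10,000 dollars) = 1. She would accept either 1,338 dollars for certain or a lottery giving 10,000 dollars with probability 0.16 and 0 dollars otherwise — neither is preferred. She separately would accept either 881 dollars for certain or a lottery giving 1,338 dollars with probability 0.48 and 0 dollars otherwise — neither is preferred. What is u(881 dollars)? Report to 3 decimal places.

0.077

The first gamble pins u(1,338 dollars): it must equal 0.16·1 + 0.84·0 = 0.16.
Chaining: u(881 dollars) = 0.48·0.16 + 0.52·0.00 = 0.0768.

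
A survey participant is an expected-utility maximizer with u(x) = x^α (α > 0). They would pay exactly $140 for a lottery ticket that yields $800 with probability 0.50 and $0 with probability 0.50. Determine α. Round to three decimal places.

EU(lottery) = 0.50·800^α + 0.50·0 = 0.50·800^α.
Indifference: 140^α = 0.50·800^α, so (140/800)^α = 0.50.
Taking logs: α·ln(140/800) = ln(0.50), so α = -0.693147 / -1.742969 ≈ 0.398.

α ≈ 0.398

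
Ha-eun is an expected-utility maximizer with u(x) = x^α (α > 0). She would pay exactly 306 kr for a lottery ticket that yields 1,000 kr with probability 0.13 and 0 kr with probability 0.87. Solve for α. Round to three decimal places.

α ≈ 1.723

The lottery's expected utility is 0.13·u(1000) + 0.87·u(0) = 0.13·1000^α (since u(0) = 0 for α > 0).
Setting u(306) equal to that: 306^α = 0.13·1000^α ⇒ (306/1000)^α = 0.13.
Taking logs: α·ln(306/1000) = ln(0.13), so α = -2.040221 / -1.184170 ≈ 1.723.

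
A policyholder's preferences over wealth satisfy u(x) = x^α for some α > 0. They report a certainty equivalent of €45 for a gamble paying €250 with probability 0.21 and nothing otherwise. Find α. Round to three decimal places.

The lottery's expected utility is 0.21·u(250) + 0.79·u(0) = 0.21·250^α (since u(0) = 0 for α > 0).
Equating: 45^α = 0.21·250^α, i.e. 0.1800^α = 0.21.
Take logs: α = ln 0.21 / ln(45/250) ≈ 0.91011.

α ≈ 0.910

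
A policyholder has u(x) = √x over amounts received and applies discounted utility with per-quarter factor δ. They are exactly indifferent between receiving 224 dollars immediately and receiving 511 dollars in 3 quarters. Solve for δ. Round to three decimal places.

The payoff in 3 quarters is discounted by δ^3, so u(224) = δ^3·u(511) and δ^3 = u(224)/u(511).
With u(x) = √x: δ^3 = √224/√511 = √(224/511) = 0.66208.
Taking the cube root: δ = 0.66208^(1/3) ≈ 0.872.

δ ≈ 0.872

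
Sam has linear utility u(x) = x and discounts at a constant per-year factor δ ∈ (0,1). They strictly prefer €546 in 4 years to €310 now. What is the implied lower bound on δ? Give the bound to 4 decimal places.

Comparing present values: 310 < δ^4·546.
So δ^4 > 310/546 = 0.56777; taking the 4th root of both positive sides preserves the inequality.
δ > (310/546)^(1/4) ≈ 0.8680.

δ > 0.8680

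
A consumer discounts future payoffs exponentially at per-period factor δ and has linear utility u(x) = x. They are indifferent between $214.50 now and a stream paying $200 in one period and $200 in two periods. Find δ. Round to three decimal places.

Present value of the stream is 200·δ + 200·δ². Indifference gives 200δ + 200δ² = 214.50.
So 200δ² + 200δ − 214.50 = 0.
The positive root is δ = [−200 + √(200² + 4·200·214.50)] / (2·200) = (−200 + 460.000)/400 ≈ 0.650.

δ ≈ 0.650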